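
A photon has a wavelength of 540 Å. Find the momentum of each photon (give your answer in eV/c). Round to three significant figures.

Take h = 6.62607015e-34 J·s, c = 2.99792458e8 m/s, 1 eV = 1.602176634e-19 J.
First convert: λ = 540 Å = 5.4e-8 m.
Since p = h/λ for a photon, p = 1.227e-26 kg·m/s.
Converting to eV/c: p = 22.96 eV/c ≈ 23.0 eV/c.

23.0 eV/c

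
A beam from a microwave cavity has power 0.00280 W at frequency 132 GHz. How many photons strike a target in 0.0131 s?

4.19e17 photons

Total energy: E_total = P·t = 0.00280 × 0.0131 = 3.668e-5 J.
Per-photon energy: E = 8.746e-23 J.
N = E_total / E_photon = 4.19e17.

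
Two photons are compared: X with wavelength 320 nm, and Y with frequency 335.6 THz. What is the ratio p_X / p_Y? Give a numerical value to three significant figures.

p_X = 2.071 × 10^-27 kg·m/s (from wavelength = 320 nm, via p = h/λ).
p_Y = 7.417 × 10^-28 kg·m/s (from frequency = 335.6 THz, via p = hf/c).
Ratio = 2.071 × 10^-27 / 7.417 × 10^-28 = 2.79.

2.79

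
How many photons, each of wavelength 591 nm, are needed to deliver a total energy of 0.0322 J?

9.58 × 10^16 photons

Per-photon energy: E = 3.361 × 10^-19 J (from wavelength = 591 nm).
N = E_total / E_photon = 0.0322 J / 3.361 × 10^-19 J = 9.58 × 10^16.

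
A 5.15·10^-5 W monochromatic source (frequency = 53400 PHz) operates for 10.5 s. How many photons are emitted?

1.53·10^10 photons

Total energy: E_total = P·t = 5.15·10^-5 × 10.5 = 5.407·10^-4 J.
Per-photon energy: E = 3.538·10^-14 J.
N = E_total / E_photon = 1.53·10^10.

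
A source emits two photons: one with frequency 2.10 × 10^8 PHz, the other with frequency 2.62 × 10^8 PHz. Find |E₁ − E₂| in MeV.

Using E = hf: E₁ = 1.391 × 10^-10 J, E₂ = 1.736 × 10^-10 J.
|ΔE| = |1.391 × 10^-10 − 1.736 × 10^-10| = 3.45 × 10^-11 J = 215 MeV.

215 MeV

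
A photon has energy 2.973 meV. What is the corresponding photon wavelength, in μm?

Convert to SI: E = 2.973 meV = 4.7633e-22 J.
The photon relation is λ = hc/E, giving λ = 4.170e-4 m.
Converting to μm: λ = 417.0 μm ≈ 417 μm.

417 μm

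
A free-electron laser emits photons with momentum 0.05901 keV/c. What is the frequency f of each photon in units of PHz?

Convert to SI: p = 0.05901 keV/c = 3.1537·10^-26 kg·m/s.
Since f = pc/h for a photon, f = 1.427·10^16 Hz.
Converting to PHz: f = 14.27 PHz ≈ 14.3 PHz.

14.3 PHz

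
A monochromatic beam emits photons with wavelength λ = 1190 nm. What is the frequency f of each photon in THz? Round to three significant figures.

Take c = 2.99792458 × 10^8 m/s.
In SI units: λ = 1190 nm = 1.190 × 10^-6 m.
For a photon f = c/λ, so f = 2.519 × 10^14 Hz.
Converting to THz: f = 251.9 THz ≈ 252 THz.

252 THz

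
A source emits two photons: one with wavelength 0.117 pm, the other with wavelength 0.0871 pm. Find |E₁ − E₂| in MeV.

3.64 MeV

Using E = hc/λ: E₁ = 1.698e-12 J, E₂ = 2.281e-12 J.
|ΔE| = |1.698e-12 − 2.281e-12| = 5.83e-13 J = 3.64 MeV.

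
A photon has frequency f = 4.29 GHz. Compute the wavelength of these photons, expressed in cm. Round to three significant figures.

6.99 cm

(c = 2.99792458 × 10^8 m/s.)
Convert to SI: f = 4.29 GHz = 4.29 × 10^9 Hz.
Apply λ = c/f: λ = 0.06988 m.
Converting to cm: λ = 6.988 cm ≈ 6.99 cm.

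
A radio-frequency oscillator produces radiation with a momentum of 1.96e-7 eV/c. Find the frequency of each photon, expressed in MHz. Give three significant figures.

47.4 MHz

(h = 6.62607015e-34 J·s, c = 2.99792458e8 m/s, 1 eV = 1.602176634e-19 J.)
Convert to SI: p = 1.96e-7 eV/c = 1.0475e-34 kg·m/s.
For a photon f = pc/h, so f = 4.739e7 Hz.
Converting to MHz: f = 47.39 MHz ≈ 47.4 MHz.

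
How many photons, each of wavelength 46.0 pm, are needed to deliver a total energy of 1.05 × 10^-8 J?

Per-photon energy: E = 4.318 × 10^-15 J (from wavelength = 46.0 pm).
N = E_total / E_photon = 1.05 × 10^-8 J / 4.318 × 10^-15 J = 2.43 × 10^6.

2.43 × 10^6 photons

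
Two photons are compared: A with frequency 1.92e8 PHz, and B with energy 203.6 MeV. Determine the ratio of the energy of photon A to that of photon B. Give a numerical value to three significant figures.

E_A = 1.272e-10 J (from frequency = 1.92e8 PHz, via E = hf).
E_B = 3.262e-11 J (from energy = 203.6 MeV, via E given directly).
Ratio = 1.272e-10 / 3.262e-11 = 3.90.

3.90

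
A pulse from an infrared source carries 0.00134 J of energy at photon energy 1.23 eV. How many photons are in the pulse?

6.80e15 photons

Per-photon energy: E = 1.971e-19 J (from energy = 1.23 eV).
N = E_total / E_photon = 0.00134 J / 1.971e-19 J = 6.80e15.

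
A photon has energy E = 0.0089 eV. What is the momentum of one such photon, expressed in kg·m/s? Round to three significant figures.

In SI units: E = 0.0089 eV = 1.4259·10^-21 J.
The photon relation is p = E/c, giving p = 4.756·10^-30 kg·m/s.
So p ≈ 4.76·10^-30 kg·m/s.

4.76·10^-30 kg·m/s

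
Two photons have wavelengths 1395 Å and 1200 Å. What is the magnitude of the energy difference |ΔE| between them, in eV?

1.44 eV

Using E = hc/λ: E₁ = 1.4240e-18 J, E₂ = 1.6554e-18 J.
|ΔE| = |1.4240e-18 − 1.6554e-18| = 2.31e-19 J = 1.44 eV.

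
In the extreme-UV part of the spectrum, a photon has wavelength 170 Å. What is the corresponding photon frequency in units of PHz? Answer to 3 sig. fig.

17.6 PHz

(c = 2.99792458e8 m/s.)
First convert: λ = 170 Å = 1.7e-8 m.
The photon relation is f = c/λ, giving f = 1.763e16 Hz.
Converting to PHz: f = 17.63 PHz ≈ 17.6 PHz.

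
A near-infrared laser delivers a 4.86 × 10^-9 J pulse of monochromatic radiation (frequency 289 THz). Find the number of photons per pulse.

Per-photon energy: E = 1.915 × 10^-19 J (from frequency = 289 THz).
N = E_total / E_photon = 4.86 × 10^-9 J / 1.915 × 10^-19 J = 2.54 × 10^10.

2.54 × 10^10 photons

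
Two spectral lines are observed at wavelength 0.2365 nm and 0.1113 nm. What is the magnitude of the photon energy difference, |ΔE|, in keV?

5.90 keV

Using E = hc/λ: E₁ = 8.3993 × 10^-16 J, E₂ = 1.7848 × 10^-15 J.
|ΔE| = |8.3993 × 10^-16 − 1.7848 × 10^-15| = 9.45 × 10^-16 J = 5.90 keV.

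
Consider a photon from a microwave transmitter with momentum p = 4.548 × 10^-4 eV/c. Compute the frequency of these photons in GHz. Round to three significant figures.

Convert to SI: p = 4.548 × 10^-4 eV/c = 2.4306 × 10^-31 kg·m/s.
The photon relation is f = pc/h, giving f = 1.100 × 10^11 Hz.
Converting to GHz: f = 110.0 GHz ≈ 110 GHz.

110 GHz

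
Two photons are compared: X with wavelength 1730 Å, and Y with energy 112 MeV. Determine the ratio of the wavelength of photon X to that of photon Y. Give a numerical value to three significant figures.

λ_X = 1.730 × 10^-7 m (from wavelength = 1730 Å, via λ given directly).
λ_Y = 1.107 × 10^-14 m (from energy = 112 MeV, via λ = hc/E).
Ratio = 1.730 × 10^-7 / 1.107 × 10^-14 = 1.56 × 10^7.

1.56 × 10^7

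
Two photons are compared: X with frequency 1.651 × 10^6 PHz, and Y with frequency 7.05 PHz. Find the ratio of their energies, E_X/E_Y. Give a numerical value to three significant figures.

E_X = 1.094 × 10^-12 J (from frequency = 1.651 × 10^6 PHz, via E = hf).
E_Y = 4.671 × 10^-18 J (from frequency = 7.05 PHz, via E = hf).
Ratio = 1.094 × 10^-12 / 4.671 × 10^-18 = 2.34 × 10^5.

2.34 × 10^5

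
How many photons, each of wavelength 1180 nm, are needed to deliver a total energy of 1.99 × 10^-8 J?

Per-photon energy: E = 1.683 × 10^-19 J (from wavelength = 1180 nm).
N = E_total / E_photon = 1.99 × 10^-8 J / 1.683 × 10^-19 J = 1.18 × 10^11.

1.18 × 10^11 photons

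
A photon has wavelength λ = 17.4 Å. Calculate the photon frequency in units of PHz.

In SI units: λ = 17.4 Å = 1.74 × 10^-9 m.
Since f = c/λ for a photon, f = 1.723 × 10^17 Hz.
Converting to PHz: f = 172.3 PHz ≈ 172 PHz.

172 PHz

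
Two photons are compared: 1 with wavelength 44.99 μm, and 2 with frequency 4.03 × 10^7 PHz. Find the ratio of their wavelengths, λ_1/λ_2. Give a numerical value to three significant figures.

6.05 × 10^9

λ_1 = 4.499 × 10^-5 m (from wavelength = 44.99 μm, via λ given directly).
λ_2 = 7.439 × 10^-15 m (from frequency = 4.03 × 10^7 PHz, via λ = c/f).
Ratio = 4.499 × 10^-5 / 7.439 × 10^-15 = 6.05 × 10^9.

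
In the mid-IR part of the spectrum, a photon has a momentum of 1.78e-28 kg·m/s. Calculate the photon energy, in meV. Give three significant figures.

333 meV

(c = 2.99792458e8 m/s, 1 eV = 1.602176634e-19 J.)
For a photon E = pc, so E = 5.336e-20 J.
Converting to meV: E = 333.1 meV ≈ 333 meV.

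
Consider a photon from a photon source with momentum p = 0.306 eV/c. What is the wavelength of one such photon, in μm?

(h = 6.62607015 × 10^-34 J·s, c = 2.99792458 × 10^8 m/s, 1 eV = 1.602176634 × 10^-19 J.)
In SI units: p = 0.306 eV/c = 1.6354 × 10^-28 kg·m/s.
Apply λ = h/p: λ = 4.052 × 10^-6 m.
Converting to μm: λ = 4.052 μm ≈ 4.05 μm.

4.05 μm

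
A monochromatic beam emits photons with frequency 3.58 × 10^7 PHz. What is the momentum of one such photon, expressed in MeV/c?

148 MeV/c

In SI units: f = 3.58 × 10^7 PHz = 3.58 × 10^22 Hz.
Apply p = hf/c: p = 7.913 × 10^-20 kg·m/s.
Converting to MeV/c: p = 148.1 MeV/c ≈ 148 MeV/c.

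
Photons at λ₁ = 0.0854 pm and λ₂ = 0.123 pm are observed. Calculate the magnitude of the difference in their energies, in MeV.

Using E = hc/λ: E₁ = 2.326 × 10^-12 J, E₂ = 1.615 × 10^-12 J.
|ΔE| = |2.326 × 10^-12 − 1.615 × 10^-12| = 7.11 × 10^-13 J = 4.44 MeV.

4.44 MeV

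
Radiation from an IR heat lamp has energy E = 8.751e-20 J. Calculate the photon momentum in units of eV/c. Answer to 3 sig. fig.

0.546 eV/c

The photon relation is p = E/c, giving p = 2.919e-28 kg·m/s.
Converting to eV/c: p = 0.5462 eV/c ≈ 0.546 eV/c.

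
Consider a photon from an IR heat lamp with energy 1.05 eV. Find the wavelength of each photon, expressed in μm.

Use h = 6.62607015 × 10^-34 J·s, c = 2.99792458 × 10^8 m/s, 1 eV = 1.602176634 × 10^-19 J.
Convert to SI: E = 1.05 eV = 1.6823 × 10^-19 J.
For a photon λ = hc/E, so λ = 1.181 × 10^-6 m.
Converting to μm: λ = 1.181 μm ≈ 1.18 μm.

1.18 μm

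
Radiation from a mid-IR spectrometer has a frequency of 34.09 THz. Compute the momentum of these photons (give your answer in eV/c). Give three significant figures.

(h = 6.62607015e-34 J·s, c = 2.99792458e8 m/s, 1 eV = 1.602176634e-19 J.)
In SI units: f = 34.09 THz = 3.409e13 Hz.
Since p = hf/c for a photon, p = 7.535e-29 kg·m/s.
Converting to eV/c: p = 0.1410 eV/c ≈ 0.141 eV/c.

0.141 eV/c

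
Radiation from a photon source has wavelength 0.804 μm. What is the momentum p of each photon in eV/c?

1.54 eV/c

(h = 6.62607015e-34 J·s, c = 2.99792458e8 m/s, 1 eV = 1.602176634e-19 J.)
Convert to SI: λ = 0.804 μm = 8.04e-7 m.
The photon relation is p = h/λ, giving p = 8.241e-28 kg·m/s.
Converting to eV/c: p = 1.542 eV/c ≈ 1.54 eV/c.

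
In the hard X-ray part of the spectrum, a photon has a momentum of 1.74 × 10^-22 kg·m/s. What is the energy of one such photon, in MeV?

Take c = 2.99792458 × 10^8 m/s, 1 eV = 1.602176634 × 10^-19 J.
The photon relation is E = pc, giving E = 5.216 × 10^-14 J.
Converting to MeV: E = 0.3256 MeV ≈ 0.326 MeV.

0.326 MeV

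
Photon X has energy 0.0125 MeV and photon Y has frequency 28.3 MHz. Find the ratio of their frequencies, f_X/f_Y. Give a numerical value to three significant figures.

1.07e11

f_X = 3.022e18 Hz (from energy = 0.0125 MeV, via f = E/h).
f_Y = 2.830e7 Hz (from frequency = 28.3 MHz, via f given directly).
Ratio = 3.022e18 / 2.830e7 = 1.07e11.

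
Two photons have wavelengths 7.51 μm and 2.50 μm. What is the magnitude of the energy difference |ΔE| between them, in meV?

Using E = hc/λ: E₁ = 2.645e-20 J, E₂ = 7.946e-20 J.
|ΔE| = |2.645e-20 − 7.946e-20| = 5.30e-20 J = 331 meV.

331 meV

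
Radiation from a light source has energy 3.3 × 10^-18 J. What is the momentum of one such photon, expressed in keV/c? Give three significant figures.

Apply p = E/c: p = 1.101 × 10^-26 kg·m/s.
Converting to keV/c: p = 0.02060 keV/c ≈ 0.0206 keV/c.

0.0206 keV/c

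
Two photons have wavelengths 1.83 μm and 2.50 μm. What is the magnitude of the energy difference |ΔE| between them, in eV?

0.182 eV

Using E = hc/λ: E₁ = 1.085 × 10^-19 J, E₂ = 7.946 × 10^-20 J.
|ΔE| = |1.085 × 10^-19 − 7.946 × 10^-20| = 2.91 × 10^-20 J = 0.182 eV.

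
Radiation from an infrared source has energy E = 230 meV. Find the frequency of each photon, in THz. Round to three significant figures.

55.6 THz

Convert to SI: E = 230 meV = 3.6850e-20 J.
Since f = E/h for a photon, f = 5.561e13 Hz.
Converting to THz: f = 55.61 THz ≈ 55.6 THz.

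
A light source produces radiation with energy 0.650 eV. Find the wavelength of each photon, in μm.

(h = 6.62607015 × 10^-34 J·s, c = 2.99792458 × 10^8 m/s, 1 eV = 1.602176634 × 10^-19 J.)
Convert to SI: E = 0.650 eV = 1.0414 × 10^-19 J.
The photon relation is λ = hc/E, giving λ = 1.907 × 10^-6 m.
Converting to μm: λ = 1.907 μm ≈ 1.91 μm.

1.91 μm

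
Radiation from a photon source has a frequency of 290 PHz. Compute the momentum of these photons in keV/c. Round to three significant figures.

(h = 6.62607015 × 10^-34 J·s, c = 2.99792458 × 10^8 m/s, 1 eV = 1.602176634 × 10^-19 J.)
In SI units: f = 290 PHz = 2.9 × 10^17 Hz.
Apply p = hf/c: p = 6.410 × 10^-25 kg·m/s.
Converting to keV/c: p = 1.199 keV/c ≈ 1.20 keV/c.

1.20 keV/c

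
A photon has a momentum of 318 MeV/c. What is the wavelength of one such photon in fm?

Use h = 6.62607015e-34 J·s, c = 2.99792458e8 m/s, 1 eV = 1.602176634e-19 J.
First convert: p = 318 MeV/c = 1.6995e-19 kg·m/s.
Since λ = h/p for a photon, λ = 3.899e-15 m.
Converting to fm: λ = 3.899 fm ≈ 3.90 fm.

3.90 fm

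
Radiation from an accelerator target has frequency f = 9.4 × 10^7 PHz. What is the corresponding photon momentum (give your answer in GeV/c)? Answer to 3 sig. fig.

0.389 GeV/c

(h = 6.62607015 × 10^-34 J·s, c = 2.99792458 × 10^8 m/s, 1 eV = 1.602176634 × 10^-19 J.)
Convert to SI: f = 9.4 × 10^7 PHz = 9.4 × 10^22 Hz.
Apply p = hf/c: p = 2.078 × 10^-19 kg·m/s.
Converting to GeV/c: p = 0.3888 GeV/c ≈ 0.389 GeV/c.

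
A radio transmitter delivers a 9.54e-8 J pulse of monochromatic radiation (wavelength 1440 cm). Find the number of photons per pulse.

Per-photon energy: E = 1.379e-26 J (from wavelength = 1440 cm).
N = E_total / E_photon = 9.54e-8 J / 1.379e-26 J = 6.92e18.

6.92e18 photons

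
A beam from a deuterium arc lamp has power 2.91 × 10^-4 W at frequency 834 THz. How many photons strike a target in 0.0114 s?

Total energy: E_total = P·t = 2.91 × 10^-4 × 0.0114 = 3.317 × 10^-6 J.
Per-photon energy: E = 5.526 × 10^-19 J.
N = E_total / E_photon = 6.00 × 10^12.

6.00 × 10^12 photons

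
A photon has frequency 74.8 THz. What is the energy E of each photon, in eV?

0.309 eV

(h = 6.62607015 × 10^-34 J·s, 1 eV = 1.602176634 × 10^-19 J.)
Convert to SI: f = 74.8 THz = 7.48 × 10^13 Hz.
For a photon E = hf, so E = 4.956 × 10^-20 J.
Converting to eV: E = 0.3093 eV ≈ 0.309 eV.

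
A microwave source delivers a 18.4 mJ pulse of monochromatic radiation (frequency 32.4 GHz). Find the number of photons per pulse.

Per-photon energy: E = 2.147·10^-23 J (from frequency = 32.4 GHz).
N = E_total / E_photon = 0.0184 J / 2.147·10^-23 J = 8.57·10^20.

8.57·10^20 photons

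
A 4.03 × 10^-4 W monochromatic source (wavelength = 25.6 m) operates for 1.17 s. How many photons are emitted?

6.08 × 10^22 photons

Total energy: E_total = P·t = 4.03 × 10^-4 × 1.17 = 4.715 × 10^-4 J.
Per-photon energy: E = 7.760 × 10^-27 J.
N = E_total / E_photon = 6.08 × 10^22.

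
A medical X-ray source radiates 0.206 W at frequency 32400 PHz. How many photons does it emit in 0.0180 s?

Total energy: E_total = P·t = 0.206 × 0.0180 = 0.003708 J.
Per-photon energy: E = 2.147e-14 J.
N = E_total / E_photon = 1.73e11.

1.73e11 photons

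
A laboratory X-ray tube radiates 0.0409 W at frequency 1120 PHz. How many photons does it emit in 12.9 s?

7.11 × 10^14 photons

Total energy: E_total = P·t = 0.0409 × 12.9 = 0.5276 J.
Per-photon energy: E = 7.421 × 10^-16 J.
N = E_total / E_photon = 7.11 × 10^14.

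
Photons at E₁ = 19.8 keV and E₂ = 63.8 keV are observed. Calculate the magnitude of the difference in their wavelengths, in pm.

Using λ = hc/E: λ₁ = 6.262·10^-11 m, λ₂ = 1.943·10^-11 m.
|Δλ| = |6.262·10^-11 − 1.943·10^-11| = 4.32·10^-11 m = 43.2 pm.

43.2 pm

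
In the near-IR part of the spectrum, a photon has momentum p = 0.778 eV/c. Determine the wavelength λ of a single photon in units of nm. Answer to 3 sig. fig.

1590 nm

Use h = 6.62607015e-34 J·s, c = 2.99792458e8 m/s, 1 eV = 1.602176634e-19 J.
In SI units: p = 0.778 eV/c = 4.1579e-28 kg·m/s.
Since λ = h/p for a photon, λ = 1.594e-6 m.
Converting to nm: λ = 1594 nm ≈ 1590 nm.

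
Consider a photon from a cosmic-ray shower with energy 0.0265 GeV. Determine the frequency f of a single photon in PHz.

First convert: E = 0.0265 GeV = 4.2458·10^-12 J.
The photon relation is f = E/h, giving f = 6.408·10^21 Hz.
Converting to PHz: f = 6.408·10^6 PHz ≈ 6.41·10^6 PHz.

6.41·10^6 PHz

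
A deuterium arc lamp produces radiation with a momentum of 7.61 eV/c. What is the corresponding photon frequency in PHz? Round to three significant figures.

1.84 PHz

Use h = 6.62607015·10^-34 J·s, c = 2.99792458·10^8 m/s, 1 eV = 1.602176634·10^-19 J.
In SI units: p = 7.61 eV/c = 4.0670·10^-27 kg·m/s.
For a photon f = pc/h, so f = 1.840·10^15 Hz.
Converting to PHz: f = 1.840 PHz ≈ 1.84 PHz.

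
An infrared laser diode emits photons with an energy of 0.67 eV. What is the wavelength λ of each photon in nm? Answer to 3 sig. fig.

1850 nm

First convert: E = 0.67 eV = 1.0735e-19 J.
For a photon λ = hc/E, so λ = 1.851e-6 m.
Converting to nm: λ = 1851 nm ≈ 1850 nm.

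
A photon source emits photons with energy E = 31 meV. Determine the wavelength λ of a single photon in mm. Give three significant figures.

0.0400 mm

In SI units: E = 31 meV = 4.9667 × 10^-21 J.
Since λ = hc/E for a photon, λ = 3.999 × 10^-5 m.
Converting to mm: λ = 0.03999 mm ≈ 0.0400 mm.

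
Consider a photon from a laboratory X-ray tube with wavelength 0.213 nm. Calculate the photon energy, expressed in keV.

Use h = 6.62607015 × 10^-34 J·s, c = 2.99792458 × 10^8 m/s, 1 eV = 1.602176634 × 10^-19 J.
First convert: λ = 0.213 nm = 2.13 × 10^-10 m.
Since E = hc/λ for a photon, E = 9.326 × 10^-16 J.
Converting to keV: E = 5.821 keV ≈ 5.82 keV.

5.82 keV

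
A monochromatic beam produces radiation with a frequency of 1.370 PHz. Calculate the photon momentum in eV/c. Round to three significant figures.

5.67 eV/c

Take h = 6.62607015e-34 J·s, c = 2.99792458e8 m/s, 1 eV = 1.602176634e-19 J.
In SI units: f = 1.370 PHz = 1.370e15 Hz.
For a photon p = hf/c, so p = 3.028e-27 kg·m/s.
Converting to eV/c: p = 5.666 eV/c ≈ 5.67 eV/c.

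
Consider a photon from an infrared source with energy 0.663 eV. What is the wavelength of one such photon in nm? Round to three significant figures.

1870 nm

Convert to SI: E = 0.663 eV = 1.0622 × 10^-19 J.
Apply λ = hc/E: λ = 1.870 × 10^-6 m.
Converting to nm: λ = 1870 nm ≈ 1870 nm.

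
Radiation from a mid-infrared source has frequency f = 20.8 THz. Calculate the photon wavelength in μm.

Use c = 2.99792458e8 m/s.
First convert: f = 20.8 THz = 2.08e13 Hz.
Since λ = c/f for a photon, λ = 1.441e-5 m.
Converting to μm: λ = 14.41 μm ≈ 14.4 μm.

14.4 μm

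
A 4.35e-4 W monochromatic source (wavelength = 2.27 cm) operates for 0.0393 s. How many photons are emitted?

Total energy: E_total = P·t = 4.35e-4 × 0.0393 = 1.710e-5 J.
Per-photon energy: E = 8.751e-24 J.
N = E_total / E_photon = 1.95e18.

1.95e18 photons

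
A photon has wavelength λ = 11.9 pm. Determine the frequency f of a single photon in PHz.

(c = 2.99792458 × 10^8 m/s.)
Convert to SI: λ = 11.9 pm = 1.19 × 10^-11 m.
The photon relation is f = c/λ, giving f = 2.519 × 10^19 Hz.
Converting to PHz: f = 25190 PHz ≈ 2.52 × 10^4 PHz.

2.52 × 10^4 PHz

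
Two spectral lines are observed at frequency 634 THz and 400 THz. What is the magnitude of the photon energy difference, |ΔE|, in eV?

Using E = hf: E₁ = 4.201e-19 J, E₂ = 2.650e-19 J.
|ΔE| = |4.201e-19 − 2.650e-19| = 1.55e-19 J = 0.968 eV.

0.968 eV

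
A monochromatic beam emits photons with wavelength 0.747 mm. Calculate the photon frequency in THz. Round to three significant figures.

0.401 THz

In SI units: λ = 0.747 mm = 7.47e-4 m.
For a photon f = c/λ, so f = 4.013e11 Hz.
Converting to THz: f = 0.4013 THz ≈ 0.401 THz.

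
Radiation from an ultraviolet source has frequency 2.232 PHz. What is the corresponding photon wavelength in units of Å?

Convert to SI: f = 2.232 PHz = 2.232e15 Hz.
Apply λ = c/f: λ = 1.343e-7 m.
Converting to Å: λ = 1343 Å ≈ 1340 Å.

1340 Å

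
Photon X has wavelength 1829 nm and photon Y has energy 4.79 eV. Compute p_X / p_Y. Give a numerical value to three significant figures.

p_X = 3.623 × 10^-28 kg·m/s (from wavelength = 1829 nm, via p = h/λ).
p_Y = 2.560 × 10^-27 kg·m/s (from energy = 4.79 eV, via p = E/c).
Ratio = 3.623 × 10^-28 / 2.560 × 10^-27 = 0.142.

0.142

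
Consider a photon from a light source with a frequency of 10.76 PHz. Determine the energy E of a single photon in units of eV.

Take h = 6.62607015 × 10^-34 J·s, 1 eV = 1.602176634 × 10^-19 J.
First convert: f = 10.76 PHz = 1.076 × 10^16 Hz.
For a photon E = hf, so E = 7.130 × 10^-18 J.
Converting to eV: E = 44.50 eV ≈ 44.5 eV.

44.5 eV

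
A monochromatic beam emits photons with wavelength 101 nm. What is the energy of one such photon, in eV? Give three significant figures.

Take h = 6.62607015e-34 J·s, c = 2.99792458e8 m/s, 1 eV = 1.602176634e-19 J.
In SI units: λ = 101 nm = 1.01e-7 m.
Since E = hc/λ for a photon, E = 1.967e-18 J.
Converting to eV: E = 12.28 eV ≈ 12.3 eV.

12.3 eV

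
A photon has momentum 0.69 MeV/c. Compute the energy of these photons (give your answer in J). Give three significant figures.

1.11 × 10^-13 J

First convert: p = 0.69 MeV/c = 3.6876 × 10^-22 kg·m/s.
Since E = pc for a photon, E = 1.106 × 10^-13 J.
So E ≈ 1.11 × 10^-13 J.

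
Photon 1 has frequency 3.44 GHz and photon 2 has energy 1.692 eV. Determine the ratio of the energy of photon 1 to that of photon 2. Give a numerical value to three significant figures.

8.41 × 10^-6

E_1 = 2.279 × 10^-24 J (from frequency = 3.44 GHz, via E = hf).
E_2 = 2.711 × 10^-19 J (from energy = 1.692 eV, via E given directly).
Ratio = 2.279 × 10^-24 / 2.711 × 10^-19 = 8.41 × 10^-6.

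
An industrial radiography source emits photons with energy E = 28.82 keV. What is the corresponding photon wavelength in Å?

(h = 6.62607015·10^-34 J·s, c = 2.99792458·10^8 m/s, 1 eV = 1.602176634·10^-19 J.)
In SI units: E = 28.82 keV = 4.6175·10^-15 J.
The photon relation is λ = hc/E, giving λ = 4.302·10^-11 m.
Converting to Å: λ = 0.4302 Å ≈ 0.430 Å.

0.430 Å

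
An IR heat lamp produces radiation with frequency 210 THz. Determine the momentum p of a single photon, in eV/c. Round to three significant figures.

First convert: f = 210 THz = 2.10·10^14 Hz.
The photon relation is p = hf/c, giving p = 4.641·10^-28 kg·m/s.
Converting to eV/c: p = 0.8685 eV/c ≈ 0.868 eV/c.

0.868 eV/c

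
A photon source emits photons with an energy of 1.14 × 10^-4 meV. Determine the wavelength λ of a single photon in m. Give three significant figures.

Take h = 6.62607015 × 10^-34 J·s, c = 2.99792458 × 10^8 m/s, 1 eV = 1.602176634 × 10^-19 J.
In SI units: E = 1.14 × 10^-4 meV = 1.8265 × 10^-26 J.
Apply λ = hc/E: λ = 10.88 m.
So λ ≈ 10.9 m.

10.9 m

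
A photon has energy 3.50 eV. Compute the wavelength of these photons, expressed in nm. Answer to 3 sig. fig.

354 nm

(h = 6.62607015 × 10^-34 J·s, c = 2.99792458 × 10^8 m/s, 1 eV = 1.602176634 × 10^-19 J.)
In SI units: E = 3.50 eV = 5.6076 × 10^-19 J.
Since λ = hc/E for a photon, λ = 3.542 × 10^-7 m.
Converting to nm: λ = 354.2 nm ≈ 354 nm.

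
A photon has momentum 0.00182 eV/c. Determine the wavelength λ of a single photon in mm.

Take h = 6.62607015e-34 J·s, c = 2.99792458e8 m/s, 1 eV = 1.602176634e-19 J.
Convert to SI: p = 0.00182 eV/c = 9.7266e-31 kg·m/s.
Apply λ = h/p: λ = 6.812e-4 m.
Converting to mm: λ = 0.6812 mm ≈ 0.681 mm.

0.681 mm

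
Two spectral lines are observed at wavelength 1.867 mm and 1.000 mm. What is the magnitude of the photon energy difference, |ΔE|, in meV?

Using E = hc/λ: E₁ = 1.0640·10^-22 J, E₂ = 1.9864·10^-22 J.
|ΔE| = |1.0640·10^-22 − 1.9864·10^-22| = 9.22·10^-23 J = 0.576 meV.

0.576 meV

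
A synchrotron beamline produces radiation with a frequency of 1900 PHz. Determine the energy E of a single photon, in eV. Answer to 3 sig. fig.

7860 eV

In SI units: f = 1900 PHz = 1.9e18 Hz.
For a photon E = hf, so E = 1.259e-15 J.
Converting to eV: E = 7858 eV ≈ 7860 eV.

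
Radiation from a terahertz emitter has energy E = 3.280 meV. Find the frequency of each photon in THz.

0.793 THz

(h = 6.62607015e-34 J·s, 1 eV = 1.602176634e-19 J.)
Convert to SI: E = 3.280 meV = 5.2551e-22 J.
The photon relation is f = E/h, giving f = 7.931e11 Hz.
Converting to THz: f = 0.7931 THz ≈ 0.793 THz.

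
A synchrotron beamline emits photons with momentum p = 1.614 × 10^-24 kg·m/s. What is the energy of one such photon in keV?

Apply E = pc: E = 4.839 × 10^-16 J.
Converting to keV: E = 3.020 keV ≈ 3.02 keV.

3.02 keV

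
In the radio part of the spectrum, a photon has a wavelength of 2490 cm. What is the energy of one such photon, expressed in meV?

4.98 × 10^-5 meV

First convert: λ = 2490 cm = 24.9 m.
The photon relation is E = hc/λ, giving E = 7.978 × 10^-27 J.
Converting to meV: E = 4.979 × 10^-5 meV ≈ 4.98 × 10^-5 meV.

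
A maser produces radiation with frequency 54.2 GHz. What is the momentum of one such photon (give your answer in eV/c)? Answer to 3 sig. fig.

2.24 × 10^-4 eV/c

First convert: f = 54.2 GHz = 5.42 × 10^10 Hz.
For a photon p = hf/c, so p = 1.198 × 10^-31 kg·m/s.
Converting to eV/c: p = 2.242 × 10^-4 eV/c ≈ 2.24 × 10^-4 eV/c.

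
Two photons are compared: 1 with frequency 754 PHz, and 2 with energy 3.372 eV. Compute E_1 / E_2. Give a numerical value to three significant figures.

925

E_1 = 4.996 × 10^-16 J (from frequency = 754 PHz, via E = hf).
E_2 = 5.403 × 10^-19 J (from energy = 3.372 eV, via E given directly).
Ratio = 4.996 × 10^-16 / 5.403 × 10^-19 = 925.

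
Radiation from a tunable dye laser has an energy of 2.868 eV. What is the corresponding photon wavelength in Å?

First convert: E = 2.868 eV = 4.5950 × 10^-19 J.
The photon relation is λ = hc/E, giving λ = 4.323 × 10^-7 m.
Converting to Å: λ = 4323 Å ≈ 4320 Å.

4320 Å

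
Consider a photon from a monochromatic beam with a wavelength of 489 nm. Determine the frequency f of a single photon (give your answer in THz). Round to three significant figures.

613 THz

Convert to SI: λ = 489 nm = 4.89e-7 m.
Since f = c/λ for a photon, f = 6.131e14 Hz.
Converting to THz: f = 613.1 THz ≈ 613 THz.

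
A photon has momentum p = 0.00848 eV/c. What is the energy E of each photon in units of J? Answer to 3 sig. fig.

1.36 × 10^-21 J

(c = 2.99792458 × 10^8 m/s, 1 eV = 1.602176634 × 10^-19 J.)
Convert to SI: p = 0.00848 eV/c = 4.5320 × 10^-30 kg·m/s.
The photon relation is E = pc, giving E = 1.359 × 10^-21 J.
So E ≈ 1.36 × 10^-21 J.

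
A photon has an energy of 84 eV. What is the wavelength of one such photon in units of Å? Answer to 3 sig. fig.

148 Å

First convert: E = 84 eV = 1.3458 × 10^-17 J.
Since λ = hc/E for a photon, λ = 1.476 × 10^-8 m.
Converting to Å: λ = 147.6 Å ≈ 148 Å.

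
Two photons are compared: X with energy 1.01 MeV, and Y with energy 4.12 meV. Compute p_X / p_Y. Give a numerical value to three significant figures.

2.45e8

p_X = 5.398e-22 kg·m/s (from energy = 1.01 MeV, via p = E/c).
p_Y = 2.202e-30 kg·m/s (from energy = 4.12 meV, via p = E/c).
Ratio = 5.398e-22 / 2.202e-30 = 2.45e8.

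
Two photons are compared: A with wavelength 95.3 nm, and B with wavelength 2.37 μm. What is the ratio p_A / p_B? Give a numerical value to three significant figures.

p_A = 6.953 × 10^-27 kg·m/s (from wavelength = 95.3 nm, via p = h/λ).
p_B = 2.796 × 10^-28 kg·m/s (from wavelength = 2.37 μm, via p = h/λ).
Ratio = 6.953 × 10^-27 / 2.796 × 10^-28 = 24.9.

24.9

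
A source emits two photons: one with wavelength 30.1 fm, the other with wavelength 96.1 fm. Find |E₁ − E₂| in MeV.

28.3 MeV

Using E = hc/λ: E₁ = 6.599e-12 J, E₂ = 2.067e-12 J.
|ΔE| = |6.599e-12 − 2.067e-12| = 4.53e-12 J = 28.3 MeV.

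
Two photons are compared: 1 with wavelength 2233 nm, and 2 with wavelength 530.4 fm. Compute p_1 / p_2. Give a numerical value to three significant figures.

p_1 = 2.967e-28 kg·m/s (from wavelength = 2233 nm, via p = h/λ).
p_2 = 1.249e-21 kg·m/s (from wavelength = 530.4 fm, via p = h/λ).
Ratio = 2.967e-28 / 1.249e-21 = 2.38e-7.

2.38e-7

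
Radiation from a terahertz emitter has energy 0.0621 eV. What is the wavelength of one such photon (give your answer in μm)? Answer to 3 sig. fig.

Use h = 6.62607015e-34 J·s, c = 2.99792458e8 m/s, 1 eV = 1.602176634e-19 J.
Convert to SI: E = 0.0621 eV = 9.9495e-21 J.
Apply λ = hc/E: λ = 1.997e-5 m.
Converting to μm: λ = 19.97 μm ≈ 20.0 μm.

20.0 μm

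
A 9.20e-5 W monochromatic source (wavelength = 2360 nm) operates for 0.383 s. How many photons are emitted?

4.19e14 photons

Total energy: E_total = P·t = 9.20e-5 × 0.383 = 3.524e-5 J.
Per-photon energy: E = 8.417e-20 J.
N = E_total / E_photon = 4.19e14.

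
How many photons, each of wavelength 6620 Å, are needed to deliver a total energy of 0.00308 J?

Per-photon energy: E = 3.001e-19 J (from wavelength = 6620 Å).
N = E_total / E_photon = 0.00308 J / 3.001e-19 J = 1.03e16.

1.03e16 photons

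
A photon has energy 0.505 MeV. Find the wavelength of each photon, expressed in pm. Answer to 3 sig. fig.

Take h = 6.62607015 × 10^-34 J·s, c = 2.99792458 × 10^8 m/s, 1 eV = 1.602176634 × 10^-19 J.
Convert to SI: E = 0.505 MeV = 8.0910 × 10^-14 J.
Apply λ = hc/E: λ = 2.455 × 10^-12 m.
Converting to pm: λ = 2.455 pm ≈ 2.46 pm.

2.46 pm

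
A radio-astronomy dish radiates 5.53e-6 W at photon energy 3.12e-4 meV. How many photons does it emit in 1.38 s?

1.53e20 photons

Total energy: E_total = P·t = 5.53e-6 × 1.38 = 7.631e-6 J.
Per-photon energy: E = 4.999e-26 J.
N = E_total / E_photon = 1.53e20.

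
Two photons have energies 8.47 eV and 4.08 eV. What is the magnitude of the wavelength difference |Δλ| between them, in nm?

Using λ = hc/E: λ₁ = 1.464 × 10^-7 m, λ₂ = 3.039 × 10^-7 m.
|Δλ| = |1.464 × 10^-7 − 3.039 × 10^-7| = 1.58 × 10^-7 m = 158 nm.

158 nm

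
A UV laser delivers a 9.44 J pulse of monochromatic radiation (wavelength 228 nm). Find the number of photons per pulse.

Per-photon energy: E = 8.712 × 10^-19 J (from wavelength = 228 nm).
N = E_total / E_photon = 9.44 J / 8.712 × 10^-19 J = 1.08 × 10^19.

1.08 × 10^19 photons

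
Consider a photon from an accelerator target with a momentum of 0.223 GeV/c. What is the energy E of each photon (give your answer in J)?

3.57 × 10^-11 J

First convert: p = 0.223 GeV/c = 1.1918 × 10^-19 kg·m/s.
The photon relation is E = pc, giving E = 3.573 × 10^-11 J.
So E ≈ 3.57 × 10^-11 J.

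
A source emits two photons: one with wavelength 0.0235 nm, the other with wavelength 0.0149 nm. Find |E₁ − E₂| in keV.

Using E = hc/λ: E₁ = 8.453e-15 J, E₂ = 1.333e-14 J.
|ΔE| = |8.453e-15 − 1.333e-14| = 4.88e-15 J = 30.5 keV.

30.5 keV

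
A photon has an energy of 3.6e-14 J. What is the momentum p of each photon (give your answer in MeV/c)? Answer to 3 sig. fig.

0.225 MeV/c

Apply p = E/c: p = 1.201e-22 kg·m/s.
Converting to MeV/c: p = 0.2247 MeV/c ≈ 0.225 MeV/c.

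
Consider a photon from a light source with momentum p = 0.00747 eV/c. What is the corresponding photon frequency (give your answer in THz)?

1.81 THz

(h = 6.62607015 × 10^-34 J·s, c = 2.99792458 × 10^8 m/s, 1 eV = 1.602176634 × 10^-19 J.)
First convert: p = 0.00747 eV/c = 3.9922 × 10^-30 kg·m/s.
Since f = pc/h for a photon, f = 1.806 × 10^12 Hz.
Converting to THz: f = 1.806 THz ≈ 1.81 THz.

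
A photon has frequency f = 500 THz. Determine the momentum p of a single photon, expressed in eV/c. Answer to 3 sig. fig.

2.07 eV/c

Take h = 6.62607015 × 10^-34 J·s, c = 2.99792458 × 10^8 m/s, 1 eV = 1.602176634 × 10^-19 J.
In SI units: f = 500 THz = 5.0 × 10^14 Hz.
For a photon p = hf/c, so p = 1.105 × 10^-27 kg·m/s.
Converting to eV/c: p = 2.068 eV/c ≈ 2.07 eV/c.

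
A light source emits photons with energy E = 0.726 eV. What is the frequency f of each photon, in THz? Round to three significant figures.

Take h = 6.62607015e-34 J·s, 1 eV = 1.602176634e-19 J.
In SI units: E = 0.726 eV = 1.1632e-19 J.
For a photon f = E/h, so f = 1.755e14 Hz.
Converting to THz: f = 175.5 THz ≈ 176 THz.

176 THz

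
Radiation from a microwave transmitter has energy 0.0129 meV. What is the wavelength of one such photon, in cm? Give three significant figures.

(h = 6.62607015 × 10^-34 J·s, c = 2.99792458 × 10^8 m/s, 1 eV = 1.602176634 × 10^-19 J.)
Convert to SI: E = 0.0129 meV = 2.0668 × 10^-24 J.
For a photon λ = hc/E, so λ = 0.09611 m.
Converting to cm: λ = 9.611 cm ≈ 9.61 cm.

9.61 cm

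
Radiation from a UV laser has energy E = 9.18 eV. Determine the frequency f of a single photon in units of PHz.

2.22 PHz

(h = 6.62607015·10^-34 J·s, 1 eV = 1.602176634·10^-19 J.)
Convert to SI: E = 9.18 eV = 1.4708·10^-18 J.
Apply f = E/h: f = 2.220·10^15 Hz.
Converting to PHz: f = 2.220 PHz ≈ 2.22 PHz.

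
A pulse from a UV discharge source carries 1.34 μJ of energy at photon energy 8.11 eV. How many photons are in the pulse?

Per-photon energy: E = 1.299·10^-18 J (from energy = 8.11 eV).
N = E_total / E_photon = 1.34·10^-6 J / 1.299·10^-18 J = 1.03·10^12.

1.03·10^12 photons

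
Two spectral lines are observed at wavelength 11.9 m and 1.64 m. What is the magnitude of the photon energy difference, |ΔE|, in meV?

6.52e-4 meV

Using E = hc/λ: E₁ = 1.669e-26 J, E₂ = 1.211e-25 J.
|ΔE| = |1.669e-26 − 1.211e-25| = 1.04e-25 J = 6.52e-4 meV.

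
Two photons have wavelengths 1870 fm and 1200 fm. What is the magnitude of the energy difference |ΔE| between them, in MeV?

Using E = hc/λ: E₁ = 1.062e-13 J, E₂ = 1.655e-13 J.
|ΔE| = |1.062e-13 − 1.655e-13| = 5.93e-14 J = 0.370 MeV.

0.370 MeV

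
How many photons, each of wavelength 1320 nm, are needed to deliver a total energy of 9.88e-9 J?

Per-photon energy: E = 1.505e-19 J (from wavelength = 1320 nm).
N = E_total / E_photon = 9.88e-9 J / 1.505e-19 J = 6.57e10.

6.57e10 photons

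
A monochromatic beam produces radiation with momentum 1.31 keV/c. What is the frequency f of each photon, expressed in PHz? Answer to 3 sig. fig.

317 PHz

(h = 6.62607015 × 10^-34 J·s, c = 2.99792458 × 10^8 m/s, 1 eV = 1.602176634 × 10^-19 J.)
First convert: p = 1.31 keV/c = 7.0010 × 10^-25 kg·m/s.
For a photon f = pc/h, so f = 3.168 × 10^17 Hz.
Converting to PHz: f = 316.8 PHz ≈ 317 PHz.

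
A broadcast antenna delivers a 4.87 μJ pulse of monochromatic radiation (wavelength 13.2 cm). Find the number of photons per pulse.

Per-photon energy: E = 1.505 × 10^-24 J (from wavelength = 13.2 cm).
N = E_total / E_photon = 4.87 × 10^-6 J / 1.505 × 10^-24 J = 3.24 × 10^18.

3.24 × 10^18 photons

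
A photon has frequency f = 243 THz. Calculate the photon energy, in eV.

1.00 eV

(h = 6.62607015 × 10^-34 J·s, 1 eV = 1.602176634 × 10^-19 J.)
In SI units: f = 243 THz = 2.43 × 10^14 Hz.
Apply E = hf: E = 1.610 × 10^-19 J.
Converting to eV: E = 1.005 eV ≈ 1.00 eV.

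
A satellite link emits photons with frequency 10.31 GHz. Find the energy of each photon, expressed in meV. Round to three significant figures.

0.0426 meV

Convert to SI: f = 10.31 GHz = 1.031 × 10^10 Hz.
Since E = hf for a photon, E = 6.831 × 10^-24 J.
Converting to meV: E = 0.04264 meV ≈ 0.0426 meV.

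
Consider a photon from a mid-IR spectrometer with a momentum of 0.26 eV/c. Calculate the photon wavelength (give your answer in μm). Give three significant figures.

4.77 μm

Take h = 6.62607015·10^-34 J·s, c = 2.99792458·10^8 m/s, 1 eV = 1.602176634·10^-19 J.
In SI units: p = 0.26 eV/c = 1.3895·10^-28 kg·m/s.
Since λ = h/p for a photon, λ = 4.769·10^-6 m.
Converting to μm: λ = 4.769 μm ≈ 4.77 μm.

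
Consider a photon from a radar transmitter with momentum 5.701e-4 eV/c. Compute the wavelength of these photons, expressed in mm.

In SI units: p = 5.701e-4 eV/c = 3.0468e-31 kg·m/s.
Apply λ = h/p: λ = 0.002175 m.
Converting to mm: λ = 2.175 mm ≈ 2.17 mm.

2.17 mm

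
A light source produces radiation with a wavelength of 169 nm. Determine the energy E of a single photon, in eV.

7.34 eV

(h = 6.62607015 × 10^-34 J·s, c = 2.99792458 × 10^8 m/s, 1 eV = 1.602176634 × 10^-19 J.)
In SI units: λ = 169 nm = 1.69 × 10^-7 m.
For a photon E = hc/λ, so E = 1.175 × 10^-18 J.
Converting to eV: E = 7.336 eV ≈ 7.34 eV.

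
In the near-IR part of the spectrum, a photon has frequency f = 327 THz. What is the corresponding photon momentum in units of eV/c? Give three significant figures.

Convert to SI: f = 327 THz = 3.27 × 10^14 Hz.
Apply p = hf/c: p = 7.227 × 10^-28 kg·m/s.
Converting to eV/c: p = 1.352 eV/c ≈ 1.35 eV/c.

1.35 eV/c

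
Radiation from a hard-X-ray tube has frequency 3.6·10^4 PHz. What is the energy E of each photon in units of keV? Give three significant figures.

Convert to SI: f = 3.6·10^4 PHz = 3.6·10^19 Hz.
Since E = hf for a photon, E = 2.385·10^-14 J.
Converting to keV: E = 148.9 keV ≈ 149 keV.

149 keV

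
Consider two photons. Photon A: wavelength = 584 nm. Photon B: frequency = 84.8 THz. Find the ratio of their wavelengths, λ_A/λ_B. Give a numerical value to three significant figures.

0.165

λ_A = 5.840 × 10^-7 m (from wavelength = 584 nm, via λ given directly).
λ_B = 3.535 × 10^-6 m (from frequency = 84.8 THz, via λ = c/f).
Ratio = 5.840 × 10^-7 / 3.535 × 10^-6 = 0.165.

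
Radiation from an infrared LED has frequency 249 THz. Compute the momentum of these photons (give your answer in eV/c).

Convert to SI: f = 249 THz = 2.49 × 10^14 Hz.
Since p = hf/c for a photon, p = 5.503 × 10^-28 kg·m/s.
Converting to eV/c: p = 1.030 eV/c ≈ 1.03 eV/c.

1.03 eV/c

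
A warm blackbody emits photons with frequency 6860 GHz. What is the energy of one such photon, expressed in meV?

28.4 meV

First convert: f = 6860 GHz = 6.86e12 Hz.
Since E = hf for a photon, E = 4.545e-21 J.
Converting to meV: E = 28.37 meV ≈ 28.4 meV.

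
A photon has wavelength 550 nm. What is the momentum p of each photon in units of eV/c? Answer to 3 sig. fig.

2.25 eV/c

Take h = 6.62607015e-34 J·s, c = 2.99792458e8 m/s, 1 eV = 1.602176634e-19 J.
First convert: λ = 550 nm = 5.5e-7 m.
Since p = h/λ for a photon, p = 1.205e-27 kg·m/s.
Converting to eV/c: p = 2.254 eV/c ≈ 2.25 eV/c.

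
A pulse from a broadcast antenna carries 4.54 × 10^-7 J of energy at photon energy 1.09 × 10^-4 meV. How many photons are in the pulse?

Per-photon energy: E = 1.746 × 10^-26 J (from energy = 1.09 × 10^-4 meV).
N = E_total / E_photon = 4.54 × 10^-7 J / 1.746 × 10^-26 J = 2.60 × 10^19.

2.60 × 10^19 photons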